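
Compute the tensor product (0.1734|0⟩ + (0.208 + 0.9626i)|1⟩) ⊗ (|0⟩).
0.1734|00⟩ + (0.208 + 0.9626i)|10⟩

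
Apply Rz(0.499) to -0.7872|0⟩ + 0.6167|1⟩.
(-0.7628 + 0.1944i)|0⟩ + (0.5976 + 0.1523i)|1⟩

Rz(0.499) = [[e^(−iθ/2), 0], [0, e^(iθ/2)]] with e^(±iθ/2) = cos(θ/2) ± i·sin(θ/2); θ = 0.499, cos(θ/2) ≈ 0.969036, sin(θ/2) ≈ 0.246919.
With a = amp(|0⟩) = -0.7872 and b = amp(|1⟩) = 0.6167:
new amp(|0⟩) = (0.969036 - 0.246919i)·a = (-0.7628 + 0.1944i)
new amp(|1⟩) = (0.969036 + 0.246919i)·b = (0.5976 + 0.1523i)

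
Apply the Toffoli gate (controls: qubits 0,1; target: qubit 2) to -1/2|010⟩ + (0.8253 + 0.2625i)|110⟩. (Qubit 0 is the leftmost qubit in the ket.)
-1/2|010⟩ + (0.8253 + 0.2625i)|111⟩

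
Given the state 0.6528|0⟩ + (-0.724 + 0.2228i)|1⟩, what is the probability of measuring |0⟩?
0.4261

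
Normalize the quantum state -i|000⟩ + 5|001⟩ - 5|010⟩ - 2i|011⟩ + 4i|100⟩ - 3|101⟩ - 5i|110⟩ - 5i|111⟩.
-0.08771i|000⟩ + 0.4385|001⟩ - 0.4385|010⟩ - 0.1754i|011⟩ + 0.3508i|100⟩ - 0.2631|101⟩ - 0.4385i|110⟩ - 0.4385i|111⟩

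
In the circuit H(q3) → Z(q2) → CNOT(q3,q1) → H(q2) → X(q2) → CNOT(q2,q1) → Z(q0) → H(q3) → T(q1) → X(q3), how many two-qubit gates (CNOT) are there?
2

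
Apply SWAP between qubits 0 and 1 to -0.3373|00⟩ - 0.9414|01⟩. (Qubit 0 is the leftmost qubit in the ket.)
-0.3373|00⟩ - 0.9414|10⟩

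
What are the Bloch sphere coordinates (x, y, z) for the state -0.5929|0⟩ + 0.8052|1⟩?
(-0.9548, 0, -0.2968)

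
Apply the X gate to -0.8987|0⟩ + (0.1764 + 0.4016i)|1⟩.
(0.1764 + 0.4016i)|0⟩ - 0.8987|1⟩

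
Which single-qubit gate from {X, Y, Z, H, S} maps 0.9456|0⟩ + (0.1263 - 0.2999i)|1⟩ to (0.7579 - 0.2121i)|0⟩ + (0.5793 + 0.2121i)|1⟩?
H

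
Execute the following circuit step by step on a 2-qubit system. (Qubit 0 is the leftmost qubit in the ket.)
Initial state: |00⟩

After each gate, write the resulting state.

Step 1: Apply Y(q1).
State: i|01⟩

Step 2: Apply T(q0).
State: i|01⟩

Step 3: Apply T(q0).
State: i|01⟩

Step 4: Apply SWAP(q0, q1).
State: i|10⟩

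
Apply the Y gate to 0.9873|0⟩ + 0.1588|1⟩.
-0.1588i|0⟩ + 0.9873i|1⟩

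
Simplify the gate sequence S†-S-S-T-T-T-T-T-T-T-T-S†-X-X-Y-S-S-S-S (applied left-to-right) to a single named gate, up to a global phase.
Y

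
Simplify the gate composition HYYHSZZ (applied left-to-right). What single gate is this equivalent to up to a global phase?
S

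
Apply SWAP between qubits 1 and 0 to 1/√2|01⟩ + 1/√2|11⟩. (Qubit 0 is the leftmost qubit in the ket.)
1/√2|10⟩ + 1/√2|11⟩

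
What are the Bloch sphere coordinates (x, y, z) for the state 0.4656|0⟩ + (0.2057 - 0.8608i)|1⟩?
(0.1915, -0.8016, -0.5665)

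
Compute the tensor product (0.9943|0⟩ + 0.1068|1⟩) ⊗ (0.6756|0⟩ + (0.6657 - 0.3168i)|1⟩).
0.6717|00⟩ + (0.6619 - 0.315i)|01⟩ + 0.07215|10⟩ + (0.0711 - 0.03383i)|11⟩

amp(|b₁b₂…⟩) = product of the factor amplitudes for bits b₁, b₂, …; only kets whose every factor amplitude is nonzero survive.
|00⟩: (0.9943)(0.6756) = 0.6717
|01⟩: (0.9943)(0.6657 - 0.3168i) = (0.6619 - 0.315i)
|10⟩: (0.1068)(0.6756) = 0.07215
|11⟩: (0.1068)(0.6657 - 0.3168i) = (0.0711 - 0.03383i)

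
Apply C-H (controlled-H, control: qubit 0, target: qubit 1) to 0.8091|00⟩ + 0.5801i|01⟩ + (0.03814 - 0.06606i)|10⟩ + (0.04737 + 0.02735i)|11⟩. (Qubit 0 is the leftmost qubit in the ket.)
0.8091|00⟩ + 0.5801i|01⟩ + (0.06046 - 0.02737i)|10⟩ + (-0.006527 - 0.06605i)|11⟩

C-H leaves the control-|0⟩ kets |00⟩, |01⟩ unchanged and applies H to qubit 1 on the control-|1⟩ pair (|10⟩, |11⟩).
H = [[1/√2, 1/√2], [1/√2, -1/√2]].
With a = amp(|10⟩) = (0.03814 - 0.06606i) and b = amp(|11⟩) = (0.04737 + 0.02735i):
new amp(|10⟩) = (1/√2)·a + (1/√2)·b = (0.06046 - 0.02737i)
new amp(|11⟩) = (1/√2)·a + (-1/√2)·b = (-0.006527 - 0.06605i)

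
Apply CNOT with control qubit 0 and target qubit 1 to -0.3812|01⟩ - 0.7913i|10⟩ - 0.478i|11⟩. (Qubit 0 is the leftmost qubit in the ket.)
-0.3812|01⟩ - 0.478i|10⟩ - 0.7913i|11⟩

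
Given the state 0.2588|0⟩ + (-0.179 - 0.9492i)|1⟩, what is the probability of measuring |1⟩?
0.933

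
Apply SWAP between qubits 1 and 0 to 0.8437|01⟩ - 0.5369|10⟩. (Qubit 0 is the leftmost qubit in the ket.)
-0.5369|01⟩ + 0.8437|10⟩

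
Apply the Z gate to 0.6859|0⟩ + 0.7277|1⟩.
0.6859|0⟩ - 0.7277|1⟩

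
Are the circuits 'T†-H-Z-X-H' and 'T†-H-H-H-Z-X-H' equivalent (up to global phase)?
Yes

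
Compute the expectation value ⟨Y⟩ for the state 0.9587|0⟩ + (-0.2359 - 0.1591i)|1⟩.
-0.3051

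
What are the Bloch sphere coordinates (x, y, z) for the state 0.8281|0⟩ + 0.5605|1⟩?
(0.9283, 0, 0.3716)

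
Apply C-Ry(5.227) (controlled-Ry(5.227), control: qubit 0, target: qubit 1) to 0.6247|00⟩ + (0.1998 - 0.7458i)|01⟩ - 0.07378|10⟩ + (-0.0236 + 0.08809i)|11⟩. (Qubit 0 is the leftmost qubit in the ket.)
0.6247|00⟩ + (0.1998 - 0.7458i)|01⟩ + (0.07562 - 0.04439i)|10⟩ + (-0.01679 - 0.07609i)|11⟩

C-Ry(5.227) leaves the control-|0⟩ kets |00⟩, |01⟩ unchanged and applies Ry(5.227) to qubit 1 on the control-|1⟩ pair (|10⟩, |11⟩).
Ry(5.227) = [[cos(θ/2), −sin(θ/2)], [sin(θ/2), cos(θ/2)]]; θ = 5.227, cos(θ/2) ≈ -0.86377, sin(θ/2) ≈ 0.503887.
With a = amp(|10⟩) = -0.07378 and b = amp(|11⟩) = (-0.0236 + 0.08809i):
new amp(|10⟩) = (-0.86377)·a + (-0.503887)·b = (0.07562 - 0.04439i)
new amp(|11⟩) = (0.503887)·a + (-0.86377)·b = (-0.01679 - 0.07609i)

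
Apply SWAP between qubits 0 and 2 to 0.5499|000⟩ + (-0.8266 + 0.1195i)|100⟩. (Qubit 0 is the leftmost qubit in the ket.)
0.5499|000⟩ + (-0.8266 + 0.1195i)|001⟩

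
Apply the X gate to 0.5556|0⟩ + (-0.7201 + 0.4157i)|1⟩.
(-0.7201 + 0.4157i)|0⟩ + 0.5556|1⟩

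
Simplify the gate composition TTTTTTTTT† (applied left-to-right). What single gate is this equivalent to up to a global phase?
T†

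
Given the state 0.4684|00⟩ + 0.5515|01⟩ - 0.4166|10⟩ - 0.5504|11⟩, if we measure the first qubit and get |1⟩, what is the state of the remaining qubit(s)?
-0.6035|0⟩ - 0.7973|1⟩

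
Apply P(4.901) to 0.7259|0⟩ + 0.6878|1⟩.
0.7259|0⟩ + (0.129 - 0.6756i)|1⟩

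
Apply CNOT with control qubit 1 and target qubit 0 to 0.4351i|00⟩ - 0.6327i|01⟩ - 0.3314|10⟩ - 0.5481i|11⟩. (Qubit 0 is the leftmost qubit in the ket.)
0.4351i|00⟩ - 0.5481i|01⟩ - 0.3314|10⟩ - 0.6327i|11⟩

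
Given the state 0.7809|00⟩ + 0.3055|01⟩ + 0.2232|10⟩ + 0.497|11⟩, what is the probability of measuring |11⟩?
0.247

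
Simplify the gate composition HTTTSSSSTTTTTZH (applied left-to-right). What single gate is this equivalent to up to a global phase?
X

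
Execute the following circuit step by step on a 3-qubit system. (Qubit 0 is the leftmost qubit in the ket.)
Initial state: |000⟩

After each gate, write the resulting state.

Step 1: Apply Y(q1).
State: i|010⟩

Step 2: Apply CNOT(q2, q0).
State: i|010⟩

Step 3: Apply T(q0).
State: i|010⟩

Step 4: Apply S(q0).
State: i|010⟩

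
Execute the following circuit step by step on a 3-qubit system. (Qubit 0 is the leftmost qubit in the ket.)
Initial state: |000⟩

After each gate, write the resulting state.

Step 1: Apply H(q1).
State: 1/√2|000⟩ + 1/√2|010⟩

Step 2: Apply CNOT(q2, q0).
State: 1/√2|000⟩ + 1/√2|010⟩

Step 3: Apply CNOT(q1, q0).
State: 1/√2|000⟩ + 1/√2|110⟩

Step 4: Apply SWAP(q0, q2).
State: 1/√2|000⟩ + 1/√2|011⟩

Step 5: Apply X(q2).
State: 1/√2|001⟩ + 1/√2|010⟩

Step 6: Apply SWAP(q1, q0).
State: 1/√2|001⟩ + 1/√2|100⟩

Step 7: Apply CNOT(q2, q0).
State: 1/√2|100⟩ + 1/√2|101⟩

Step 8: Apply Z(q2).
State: 1/√2|100⟩ - 1/√2|101⟩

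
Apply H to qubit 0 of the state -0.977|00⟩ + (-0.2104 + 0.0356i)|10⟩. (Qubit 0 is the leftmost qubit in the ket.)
(-0.8396 + 0.02517i)|00⟩ + (-0.5421 - 0.02517i)|10⟩

H on qubit 0 mixes each pair of kets that differ only in qubit 0: amplitudes (a, b) of (|…0…⟩, |…1…⟩) become ((a + b)/√2, (a − b)/√2). Kets absent from the input have amplitude 0.
(|00⟩, |10⟩): (a, b) = (-0.977, (-0.2104 + 0.0356i)) → ((-0.8396 + 0.02517i), (-0.5421 - 0.02517i))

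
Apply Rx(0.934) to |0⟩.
0.8929|0⟩ - 0.4502i|1⟩

Rx(0.934) = [[cos(θ/2), −i·sin(θ/2)], [−i·sin(θ/2), cos(θ/2)]]; θ = 0.934, cos(θ/2) ≈ 0.892923, sin(θ/2) ≈ 0.45021.
With a = amp(|0⟩) = 1 and b = amp(|1⟩) = 0:
new amp(|0⟩) = (0.892923)·a + (-0.45021i)·b = 0.8929
new amp(|1⟩) = (-0.45021i)·a + (0.892923)·b = -0.4502i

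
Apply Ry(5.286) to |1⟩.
-0.4782|0⟩ - 0.8783|1⟩

Ry(5.286) = [[cos(θ/2), −sin(θ/2)], [sin(θ/2), cos(θ/2)]]; θ = 5.286, cos(θ/2) ≈ -0.878256, sin(θ/2) ≈ 0.47819.
With a = amp(|0⟩) = 0 and b = amp(|1⟩) = 1:
new amp(|0⟩) = (-0.878256)·a + (-0.47819)·b = -0.4782
new amp(|1⟩) = (0.47819)·a + (-0.878256)·b = -0.8783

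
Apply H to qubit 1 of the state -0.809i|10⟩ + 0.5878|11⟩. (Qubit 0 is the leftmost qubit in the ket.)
(0.4156 - 0.572i)|10⟩ + (-0.4156 - 0.572i)|11⟩

H on qubit 1 mixes each pair of kets that differ only in qubit 1: amplitudes (a, b) of (|…0…⟩, |…1…⟩) become ((a + b)/√2, (a − b)/√2). Kets absent from the input have amplitude 0.
(|10⟩, |11⟩): (a, b) = (-0.809i, 0.5878) → ((0.4156 - 0.572i), (-0.4156 - 0.572i))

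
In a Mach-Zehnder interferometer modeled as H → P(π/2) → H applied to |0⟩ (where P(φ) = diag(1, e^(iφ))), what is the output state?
(1/2 + (1/2)i)|0⟩ + (1/2 - (1/2)i)|1⟩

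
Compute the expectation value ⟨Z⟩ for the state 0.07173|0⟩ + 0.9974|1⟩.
-0.9897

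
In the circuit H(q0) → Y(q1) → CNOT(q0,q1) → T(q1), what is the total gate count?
4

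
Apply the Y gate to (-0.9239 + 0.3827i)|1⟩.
(0.3827 + 0.9239i)|0⟩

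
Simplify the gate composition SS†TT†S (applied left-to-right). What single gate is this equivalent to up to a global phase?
S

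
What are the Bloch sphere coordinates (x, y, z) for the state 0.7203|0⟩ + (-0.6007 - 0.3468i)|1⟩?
(-0.8654, -0.4996, 0.03772)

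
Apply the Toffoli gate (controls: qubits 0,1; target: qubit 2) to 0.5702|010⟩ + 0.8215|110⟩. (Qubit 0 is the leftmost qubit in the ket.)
0.5702|010⟩ + 0.8215|111⟩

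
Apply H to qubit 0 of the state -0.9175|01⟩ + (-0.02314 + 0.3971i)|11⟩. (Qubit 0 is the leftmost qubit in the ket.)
(-0.6651 + 0.2808i)|01⟩ + (-0.6324 - 0.2808i)|11⟩

H on qubit 0 mixes each pair of kets that differ only in qubit 0: amplitudes (a, b) of (|…0…⟩, |…1…⟩) become ((a + b)/√2, (a − b)/√2). Kets absent from the input have amplitude 0.
(|01⟩, |11⟩): (a, b) = (-0.9175, (-0.02314 + 0.3971i)) → ((-0.6651 + 0.2808i), (-0.6324 - 0.2808i))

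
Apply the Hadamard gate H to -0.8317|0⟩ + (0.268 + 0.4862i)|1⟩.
(-0.3986 + 0.3438i)|0⟩ + (-0.7776 - 0.3438i)|1⟩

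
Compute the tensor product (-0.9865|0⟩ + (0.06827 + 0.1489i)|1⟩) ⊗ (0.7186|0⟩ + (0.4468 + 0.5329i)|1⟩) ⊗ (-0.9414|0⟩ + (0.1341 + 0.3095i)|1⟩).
0.6674|000⟩ + (-0.09506 - 0.2194i)|001⟩ + (0.4149 + 0.4949i)|010⟩ + (0.1036 - 0.2069i)|011⟩ + (-0.04618 - 0.1007i)|100⟩ + (-0.02654 + 0.02953i)|101⟩ + (0.04598 - 0.09688i)|110⟩ + (-0.0384 - 0.001318i)|111⟩

amp(|b₁b₂…⟩) = product of the factor amplitudes for bits b₁, b₂, …; only kets whose every factor amplitude is nonzero survive.
|000⟩: (-0.9865)(0.7186)(-0.9414) = 0.6674
|001⟩: (-0.9865)(0.7186)(0.1341 + 0.3095i) = (-0.09506 - 0.2194i)
|010⟩: (-0.9865)(0.4468 + 0.5329i)(-0.9414) = (0.4149 + 0.4949i)
|011⟩: (-0.9865)(0.4468 + 0.5329i)(0.1341 + 0.3095i) = (0.1036 - 0.2069i)
|100⟩: (0.06827 + 0.1489i)(0.7186)(-0.9414) = (-0.04618 - 0.1007i)
|101⟩: (0.06827 + 0.1489i)(0.7186)(0.1341 + 0.3095i) = (-0.02654 + 0.02953i)
|110⟩: (0.06827 + 0.1489i)(0.4468 + 0.5329i)(-0.9414) = (0.04598 - 0.09688i)
|111⟩: (0.06827 + 0.1489i)(0.4468 + 0.5329i)(0.1341 + 0.3095i) = (-0.0384 - 0.001318i)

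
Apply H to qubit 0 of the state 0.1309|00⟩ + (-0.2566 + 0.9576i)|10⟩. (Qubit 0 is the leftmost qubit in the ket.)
(-0.08888 + 0.6771i)|00⟩ + (0.274 - 0.6771i)|10⟩

H on qubit 0 mixes each pair of kets that differ only in qubit 0: amplitudes (a, b) of (|…0…⟩, |…1…⟩) become ((a + b)/√2, (a − b)/√2). Kets absent from the input have amplitude 0.
(|00⟩, |10⟩): (a, b) = (0.1309, (-0.2566 + 0.9576i)) → ((-0.08888 + 0.6771i), (0.274 - 0.6771i))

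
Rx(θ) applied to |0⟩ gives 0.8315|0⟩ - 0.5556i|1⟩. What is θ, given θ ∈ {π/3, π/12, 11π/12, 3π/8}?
3π/8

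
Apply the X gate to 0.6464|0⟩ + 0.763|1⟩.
0.763|0⟩ + 0.6464|1⟩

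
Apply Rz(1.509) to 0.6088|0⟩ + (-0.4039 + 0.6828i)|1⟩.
(0.4436 - 0.417i)|0⟩ + (-0.762 + 0.2209i)|1⟩

Rz(1.509) = [[e^(−iθ/2), 0], [0, e^(iθ/2)]] with e^(±iθ/2) = cos(θ/2) ± i·sin(θ/2); θ = 1.509, cos(θ/2) ≈ 0.728614, sin(θ/2) ≈ 0.684924.
With a = amp(|0⟩) = 0.6088 and b = amp(|1⟩) = (-0.4039 + 0.6828i):
new amp(|0⟩) = (0.728614 - 0.684924i)·a = (0.4436 - 0.417i)
new amp(|1⟩) = (0.728614 + 0.684924i)·b = (-0.762 + 0.2209i)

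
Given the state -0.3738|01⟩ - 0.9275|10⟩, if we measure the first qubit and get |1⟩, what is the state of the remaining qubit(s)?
-|0⟩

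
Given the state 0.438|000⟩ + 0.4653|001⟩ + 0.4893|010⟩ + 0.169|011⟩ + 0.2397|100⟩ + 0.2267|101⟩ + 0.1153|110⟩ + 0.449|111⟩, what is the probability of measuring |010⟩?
0.2394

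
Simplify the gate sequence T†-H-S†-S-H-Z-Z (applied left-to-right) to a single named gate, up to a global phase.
T†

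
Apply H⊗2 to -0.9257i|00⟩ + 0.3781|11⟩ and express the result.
(0.1891 - 0.4629i)|00⟩ + (-0.1891 - 0.4629i)|01⟩ + (-0.1891 - 0.4629i)|10⟩ + (0.1891 - 0.4629i)|11⟩

H⊗2 gives amp(|y⟩) = (1/2) Σ_x (−1)^(x·y) amp(|x⟩), where x·y is the number of positions in which both x and y have a 1.
|00⟩: (-0.9257i + 0.3781)/2 = (0.1891 - 0.4629i)
|01⟩: (-0.9257i - 0.3781)/2 = (-0.1891 - 0.4629i)
|10⟩: (-0.9257i - 0.3781)/2 = (-0.1891 - 0.4629i)
|11⟩: (-0.9257i + 0.3781)/2 = (0.1891 - 0.4629i)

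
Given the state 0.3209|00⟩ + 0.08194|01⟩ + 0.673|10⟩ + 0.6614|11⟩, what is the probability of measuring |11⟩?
0.4374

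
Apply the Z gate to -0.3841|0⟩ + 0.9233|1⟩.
-0.3841|0⟩ - 0.9233|1⟩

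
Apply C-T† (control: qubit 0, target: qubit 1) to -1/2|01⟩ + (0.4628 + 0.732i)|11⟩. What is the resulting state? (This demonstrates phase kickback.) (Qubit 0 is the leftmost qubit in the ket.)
-1/2|01⟩ + (0.8449 + 0.1904i)|11⟩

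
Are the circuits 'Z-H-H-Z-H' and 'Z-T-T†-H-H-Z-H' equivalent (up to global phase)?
Yes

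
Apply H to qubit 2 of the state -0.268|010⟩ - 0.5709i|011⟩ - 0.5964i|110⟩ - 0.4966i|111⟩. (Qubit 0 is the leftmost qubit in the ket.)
(-0.1895 - 0.4037i)|010⟩ + (-0.1895 + 0.4037i)|011⟩ - 0.7729i|110⟩ - 0.07057i|111⟩

H on qubit 2 mixes each pair of kets that differ only in qubit 2: amplitudes (a, b) of (|…0…⟩, |…1…⟩) become ((a + b)/√2, (a − b)/√2). Kets absent from the input have amplitude 0.
(|010⟩, |011⟩): (a, b) = (-0.268, -0.5709i) → ((-0.1895 - 0.4037i), (-0.1895 + 0.4037i))
(|110⟩, |111⟩): (a, b) = (-0.5964i, -0.4966i) → (-0.7729i, -0.07057i)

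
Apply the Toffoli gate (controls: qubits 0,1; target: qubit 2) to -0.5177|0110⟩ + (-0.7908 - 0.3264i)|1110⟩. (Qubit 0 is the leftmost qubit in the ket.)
-0.5177|0110⟩ + (-0.7908 - 0.3264i)|1100⟩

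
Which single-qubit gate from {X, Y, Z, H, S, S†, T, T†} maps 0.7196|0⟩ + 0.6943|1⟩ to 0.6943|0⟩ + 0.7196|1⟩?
X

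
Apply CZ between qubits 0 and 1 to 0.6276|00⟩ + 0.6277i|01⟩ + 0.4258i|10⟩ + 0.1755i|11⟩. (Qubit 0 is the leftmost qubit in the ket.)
0.6276|00⟩ + 0.6277i|01⟩ + 0.4258i|10⟩ - 0.1755i|11⟩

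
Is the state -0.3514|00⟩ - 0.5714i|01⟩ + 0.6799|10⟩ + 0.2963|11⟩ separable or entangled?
Entangled

Writing the state as a|00⟩ + b|01⟩ + c|10⟩ + d|11⟩, it is a product state iff ad − bc = 0.
Here (a, b, c, d) = (-0.3514, -0.5714i, 0.6799, 0.2963): ad − bc = (-0.3514)(0.2963) − (-0.5714i)(0.6799) = (-0.1041 + 0.3885i) ≠ 0, so the state is entangled.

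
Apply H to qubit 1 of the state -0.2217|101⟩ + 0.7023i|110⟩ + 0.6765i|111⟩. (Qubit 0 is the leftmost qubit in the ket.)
0.4966i|100⟩ + (-0.1568 + 0.4784i)|101⟩ - 0.4966i|110⟩ + (-0.1568 - 0.4784i)|111⟩

H on qubit 1 mixes each pair of kets that differ only in qubit 1: amplitudes (a, b) of (|…0…⟩, |…1…⟩) become ((a + b)/√2, (a − b)/√2). Kets absent from the input have amplitude 0.
(|100⟩, |110⟩): (a, b) = (0, 0.7023i) → (0.4966i, -0.4966i)
(|101⟩, |111⟩): (a, b) = (-0.2217, 0.6765i) → ((-0.1568 + 0.4784i), (-0.1568 - 0.4784i))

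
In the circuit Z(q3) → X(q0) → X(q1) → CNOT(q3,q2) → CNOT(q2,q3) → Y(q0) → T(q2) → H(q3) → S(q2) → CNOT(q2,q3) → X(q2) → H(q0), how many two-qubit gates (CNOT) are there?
3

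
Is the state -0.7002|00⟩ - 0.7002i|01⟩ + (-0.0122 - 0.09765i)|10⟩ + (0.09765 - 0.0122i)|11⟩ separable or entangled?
Separable

Writing the state as a|00⟩ + b|01⟩ + c|10⟩ + d|11⟩, it is a product state iff ad − bc = 0.
Here (a, b, c, d) = (-0.7002, -0.7002i, (-0.0122 - 0.09765i), (0.09765 - 0.0122i)): ad − bc = (-0.7002)(0.09765 - 0.0122i) − (-0.7002i)(-0.0122 - 0.09765i) = 0, so the state is separable.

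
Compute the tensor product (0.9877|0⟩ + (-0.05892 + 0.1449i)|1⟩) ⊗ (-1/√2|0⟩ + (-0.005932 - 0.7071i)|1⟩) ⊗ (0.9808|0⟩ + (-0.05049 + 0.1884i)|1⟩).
-0.685|000⟩ + (0.03526 - 0.1316i)|001⟩ + (-0.005747 - 0.685i)|010⟩ + (0.1319 + 0.03416i)|011⟩ + (0.04086 - 0.1005i)|100⟩ + (0.0172 + 0.01302i)|101⟩ + (0.1008 + 0.04002i)|110⟩ + (-0.01288 + 0.01731i)|111⟩

amp(|b₁b₂…⟩) = product of the factor amplitudes for bits b₁, b₂, …; only kets whose every factor amplitude is nonzero survive.
|000⟩: (0.9877)(-1/√2)(0.9808) = -0.685
|001⟩: (0.9877)(-1/√2)(-0.05049 + 0.1884i) = (0.03526 - 0.1316i)
|010⟩: (0.9877)(-0.005932 - 0.7071i)(0.9808) = (-0.005747 - 0.685i)
|011⟩: (0.9877)(-0.005932 - 0.7071i)(-0.05049 + 0.1884i) = (0.1319 + 0.03416i)
|100⟩: (-0.05892 + 0.1449i)(-1/√2)(0.9808) = (0.04086 - 0.1005i)
|101⟩: (-0.05892 + 0.1449i)(-1/√2)(-0.05049 + 0.1884i) = (0.0172 + 0.01302i)
|110⟩: (-0.05892 + 0.1449i)(-0.005932 - 0.7071i)(0.9808) = (0.1008 + 0.04002i)
|111⟩: (-0.05892 + 0.1449i)(-0.005932 - 0.7071i)(-0.05049 + 0.1884i) = (-0.01288 + 0.01731i)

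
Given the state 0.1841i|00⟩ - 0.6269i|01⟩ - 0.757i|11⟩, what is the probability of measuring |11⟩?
0.573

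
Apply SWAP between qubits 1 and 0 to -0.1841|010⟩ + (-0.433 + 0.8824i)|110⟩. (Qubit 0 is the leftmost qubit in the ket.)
-0.1841|100⟩ + (-0.433 + 0.8824i)|110⟩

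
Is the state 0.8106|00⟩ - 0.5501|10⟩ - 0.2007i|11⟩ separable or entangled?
Entangled

Writing the state as a|00⟩ + b|01⟩ + c|10⟩ + d|11⟩, it is a product state iff ad − bc = 0.
Here (a, b, c, d) = (0.8106, 0, -0.5501, -0.2007i): ad − bc = (0.8106)(-0.2007i) − (0)(-0.5501) = -0.1627i ≠ 0, so the state is entangled.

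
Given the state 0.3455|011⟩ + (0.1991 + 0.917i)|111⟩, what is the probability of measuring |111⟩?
0.8805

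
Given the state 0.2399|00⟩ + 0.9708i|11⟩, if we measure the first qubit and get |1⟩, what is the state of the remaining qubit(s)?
i|1⟩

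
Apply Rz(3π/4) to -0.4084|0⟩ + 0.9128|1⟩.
(-0.1563 + 0.3773i)|0⟩ + (0.3493 + 0.8433i)|1⟩

Rz(3π/4) = [[e^(−iθ/2), 0], [0, e^(iθ/2)]] with e^(±iθ/2) = cos(θ/2) ± i·sin(θ/2); θ = 3π/4, cos(θ/2) ≈ 0.382683, sin(θ/2) ≈ 0.92388.
With a = amp(|0⟩) = -0.4084 and b = amp(|1⟩) = 0.9128:
new amp(|0⟩) = (0.382683 - 0.92388i)·a = (-0.1563 + 0.3773i)
new amp(|1⟩) = (0.382683 + 0.92388i)·b = (0.3493 + 0.8433i)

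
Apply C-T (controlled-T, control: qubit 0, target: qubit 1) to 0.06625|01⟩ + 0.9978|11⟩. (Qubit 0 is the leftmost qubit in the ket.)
0.06625|01⟩ + (0.7056 + 0.7056i)|11⟩

C-T leaves the control-|0⟩ kets |00⟩, |01⟩ unchanged and applies T to qubit 1 on the control-|1⟩ pair (|10⟩, |11⟩).
T = [[1, 0], [0, (1/√2 + (1/√2)i)]].
With a = amp(|10⟩) = 0 and b = amp(|11⟩) = 0.9978:
new amp(|10⟩) = (1)·a = 0
new amp(|11⟩) = (1/√2 + (1/√2)i)·b = (0.7056 + 0.7056i)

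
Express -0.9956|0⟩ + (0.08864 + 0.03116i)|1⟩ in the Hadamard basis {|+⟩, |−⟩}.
(-0.6413 + 0.02203i)|+⟩ + (-0.7667 - 0.02203i)|−⟩

With |ψ⟩ = α|0⟩ + β|1⟩, the Hadamard-basis coefficients are ⟨+|ψ⟩ = (α + β)/√2 and ⟨−|ψ⟩ = (α − β)/√2.
Here α = -0.9956, β = (0.08864 + 0.03116i): (α + β)/√2 = (-0.6413 + 0.02203i), (α − β)/√2 = (-0.7667 - 0.02203i).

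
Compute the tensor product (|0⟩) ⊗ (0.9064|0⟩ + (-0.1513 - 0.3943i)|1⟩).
0.9064|00⟩ + (-0.1513 - 0.3943i)|01⟩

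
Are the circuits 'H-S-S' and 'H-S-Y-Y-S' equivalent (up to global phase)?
Yes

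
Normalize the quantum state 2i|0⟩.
i|0⟩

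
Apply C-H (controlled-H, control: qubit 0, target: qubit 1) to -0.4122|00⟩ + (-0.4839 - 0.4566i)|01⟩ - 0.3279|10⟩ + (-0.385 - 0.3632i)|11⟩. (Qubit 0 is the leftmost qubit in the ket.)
-0.4122|00⟩ + (-0.4839 - 0.4566i)|01⟩ + (-0.5041 - 0.2568i)|10⟩ + (0.04038 + 0.2568i)|11⟩

C-H leaves the control-|0⟩ kets |00⟩, |01⟩ unchanged and applies H to qubit 1 on the control-|1⟩ pair (|10⟩, |11⟩).
H = [[1/√2, 1/√2], [1/√2, -1/√2]].
With a = amp(|10⟩) = -0.3279 and b = amp(|11⟩) = (-0.385 - 0.3632i):
new amp(|10⟩) = (1/√2)·a + (1/√2)·b = (-0.5041 - 0.2568i)
new amp(|11⟩) = (1/√2)·a + (-1/√2)·b = (0.04038 + 0.2568i)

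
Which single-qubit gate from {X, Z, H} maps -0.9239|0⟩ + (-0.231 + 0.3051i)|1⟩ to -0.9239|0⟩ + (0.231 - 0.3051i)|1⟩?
Z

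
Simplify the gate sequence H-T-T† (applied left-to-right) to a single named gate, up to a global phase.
H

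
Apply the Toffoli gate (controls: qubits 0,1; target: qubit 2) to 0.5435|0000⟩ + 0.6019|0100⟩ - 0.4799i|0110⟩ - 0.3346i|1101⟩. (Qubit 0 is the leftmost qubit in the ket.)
0.5435|0000⟩ + 0.6019|0100⟩ - 0.4799i|0110⟩ - 0.3346i|1111⟩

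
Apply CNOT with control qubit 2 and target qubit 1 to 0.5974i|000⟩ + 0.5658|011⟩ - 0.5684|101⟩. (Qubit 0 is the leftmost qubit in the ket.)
0.5974i|000⟩ + 0.5658|001⟩ - 0.5684|111⟩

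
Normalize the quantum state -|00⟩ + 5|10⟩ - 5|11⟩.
-0.14|00⟩ + 0.7001|10⟩ - 0.7001|11⟩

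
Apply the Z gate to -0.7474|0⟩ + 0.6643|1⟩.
-0.7474|0⟩ - 0.6643|1⟩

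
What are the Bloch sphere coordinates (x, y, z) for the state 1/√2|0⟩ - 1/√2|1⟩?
(-1, 0, 0)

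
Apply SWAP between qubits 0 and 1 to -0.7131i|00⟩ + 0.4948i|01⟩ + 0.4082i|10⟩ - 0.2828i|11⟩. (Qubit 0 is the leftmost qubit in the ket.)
-0.7131i|00⟩ + 0.4082i|01⟩ + 0.4948i|10⟩ - 0.2828i|11⟩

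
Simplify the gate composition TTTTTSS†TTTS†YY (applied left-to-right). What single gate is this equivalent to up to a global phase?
S†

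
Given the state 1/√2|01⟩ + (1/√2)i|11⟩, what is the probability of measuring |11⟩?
1/2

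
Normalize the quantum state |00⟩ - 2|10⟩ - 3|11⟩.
0.2673|00⟩ - 0.5345|10⟩ - 0.8018|11⟩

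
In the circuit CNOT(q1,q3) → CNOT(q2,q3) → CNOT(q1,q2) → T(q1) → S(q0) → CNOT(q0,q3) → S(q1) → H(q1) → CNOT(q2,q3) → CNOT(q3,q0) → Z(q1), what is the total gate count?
11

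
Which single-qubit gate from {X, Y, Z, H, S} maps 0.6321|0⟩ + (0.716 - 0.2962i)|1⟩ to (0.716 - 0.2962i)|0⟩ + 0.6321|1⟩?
X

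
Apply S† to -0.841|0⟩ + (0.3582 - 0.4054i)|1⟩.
-0.841|0⟩ + (-0.4054 - 0.3582i)|1⟩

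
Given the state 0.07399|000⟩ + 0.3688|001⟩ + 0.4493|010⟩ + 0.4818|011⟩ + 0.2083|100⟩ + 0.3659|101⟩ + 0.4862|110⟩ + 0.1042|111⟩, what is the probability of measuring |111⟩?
0.01086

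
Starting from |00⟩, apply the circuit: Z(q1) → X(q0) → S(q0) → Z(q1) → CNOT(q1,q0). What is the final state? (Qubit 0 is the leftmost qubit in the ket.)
i|10⟩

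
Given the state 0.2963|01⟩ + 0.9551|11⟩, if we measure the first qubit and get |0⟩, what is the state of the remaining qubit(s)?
|1⟩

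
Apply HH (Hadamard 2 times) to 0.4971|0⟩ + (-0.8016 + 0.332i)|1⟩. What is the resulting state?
0.4971|0⟩ + (-0.8016 + 0.332i)|1⟩

H² = I, so an even number of Hadamards cancels: H^2 = I and the state is unchanged.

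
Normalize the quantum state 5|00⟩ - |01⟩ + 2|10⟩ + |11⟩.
0.898|00⟩ - 0.1796|01⟩ + 0.3592|10⟩ + 0.1796|11⟩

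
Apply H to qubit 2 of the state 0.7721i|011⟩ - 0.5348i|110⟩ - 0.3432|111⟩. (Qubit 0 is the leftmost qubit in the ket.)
0.546i|010⟩ - 0.546i|011⟩ + (-0.2427 - 0.3782i)|110⟩ + (0.2427 - 0.3782i)|111⟩

H on qubit 2 mixes each pair of kets that differ only in qubit 2: amplitudes (a, b) of (|…0…⟩, |…1…⟩) become ((a + b)/√2, (a − b)/√2). Kets absent from the input have amplitude 0.
(|010⟩, |011⟩): (a, b) = (0, 0.7721i) → (0.546i, -0.546i)
(|110⟩, |111⟩): (a, b) = (-0.5348i, -0.3432) → ((-0.2427 - 0.3782i), (0.2427 - 0.3782i))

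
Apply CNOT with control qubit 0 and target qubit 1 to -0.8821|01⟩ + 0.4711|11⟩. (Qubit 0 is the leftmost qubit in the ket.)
-0.8821|01⟩ + 0.4711|10⟩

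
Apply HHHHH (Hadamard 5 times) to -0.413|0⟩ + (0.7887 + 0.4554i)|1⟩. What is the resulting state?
(0.2657 + 0.322i)|0⟩ + (-0.8497 - 0.322i)|1⟩

H² = I, so H^5 = H: a single Hadamard. With (a, b) = (-0.413, (0.7887 + 0.4554i)), H gives ((a + b)/√2, (a − b)/√2) = ((0.2657 + 0.322i), (-0.8497 - 0.322i)).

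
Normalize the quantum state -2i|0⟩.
-i|0⟩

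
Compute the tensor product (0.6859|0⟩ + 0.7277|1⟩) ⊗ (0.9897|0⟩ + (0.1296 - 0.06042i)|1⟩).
0.6788|00⟩ + (0.08889 - 0.04144i)|01⟩ + 0.7202|10⟩ + (0.09431 - 0.04397i)|11⟩

amp(|b₁b₂…⟩) = product of the factor amplitudes for bits b₁, b₂, …; only kets whose every factor amplitude is nonzero survive.
|00⟩: (0.6859)(0.9897) = 0.6788
|01⟩: (0.6859)(0.1296 - 0.06042i) = (0.08889 - 0.04144i)
|10⟩: (0.7277)(0.9897) = 0.7202
|11⟩: (0.7277)(0.1296 - 0.06042i) = (0.09431 - 0.04397i)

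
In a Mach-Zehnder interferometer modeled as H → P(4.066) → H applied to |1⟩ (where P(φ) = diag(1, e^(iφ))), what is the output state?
(0.8012 + 0.3991i)|0⟩ + (0.1988 - 0.3991i)|1⟩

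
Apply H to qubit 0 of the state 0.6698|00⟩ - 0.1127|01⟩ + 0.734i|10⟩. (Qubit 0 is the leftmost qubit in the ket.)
(0.4736 + 0.519i)|00⟩ - 0.07969|01⟩ + (0.4736 - 0.519i)|10⟩ - 0.07969|11⟩

H on qubit 0 mixes each pair of kets that differ only in qubit 0: amplitudes (a, b) of (|…0…⟩, |…1…⟩) become ((a + b)/√2, (a − b)/√2). Kets absent from the input have amplitude 0.
(|00⟩, |10⟩): (a, b) = (0.6698, 0.734i) → ((0.4736 + 0.519i), (0.4736 - 0.519i))
(|01⟩, |11⟩): (a, b) = (-0.1127, 0) → (-0.07969, -0.07969)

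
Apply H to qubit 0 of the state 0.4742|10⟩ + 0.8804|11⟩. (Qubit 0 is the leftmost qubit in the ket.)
0.3353|00⟩ + 0.6225|01⟩ - 0.3353|10⟩ - 0.6225|11⟩

H on qubit 0 mixes each pair of kets that differ only in qubit 0: amplitudes (a, b) of (|…0…⟩, |…1…⟩) become ((a + b)/√2, (a − b)/√2). Kets absent from the input have amplitude 0.
(|00⟩, |10⟩): (a, b) = (0, 0.4742) → (0.3353, -0.3353)
(|01⟩, |11⟩): (a, b) = (0, 0.8804) → (0.6225, -0.6225)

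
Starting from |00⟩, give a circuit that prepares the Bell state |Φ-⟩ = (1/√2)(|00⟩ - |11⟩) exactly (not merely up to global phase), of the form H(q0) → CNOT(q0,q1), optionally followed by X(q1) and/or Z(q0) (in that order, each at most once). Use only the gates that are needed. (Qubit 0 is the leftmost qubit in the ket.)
H(q0) → CNOT(q0,q1) → Z(q0)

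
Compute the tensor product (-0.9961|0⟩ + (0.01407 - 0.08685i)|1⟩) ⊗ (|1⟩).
-0.9961|01⟩ + (0.01407 - 0.08685i)|11⟩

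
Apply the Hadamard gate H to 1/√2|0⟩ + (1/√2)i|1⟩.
(1/2 + (1/2)i)|0⟩ + (1/2 - (1/2)i)|1⟩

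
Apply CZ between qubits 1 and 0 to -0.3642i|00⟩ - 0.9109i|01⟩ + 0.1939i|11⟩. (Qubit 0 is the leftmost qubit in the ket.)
-0.3642i|00⟩ - 0.9109i|01⟩ - 0.1939i|11⟩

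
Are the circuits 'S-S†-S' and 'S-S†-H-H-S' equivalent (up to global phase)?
Yes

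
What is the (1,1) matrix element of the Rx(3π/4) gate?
0.3827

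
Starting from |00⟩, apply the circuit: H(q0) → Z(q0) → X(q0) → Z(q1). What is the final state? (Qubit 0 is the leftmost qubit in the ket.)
-1/√2|00⟩ + 1/√2|10⟩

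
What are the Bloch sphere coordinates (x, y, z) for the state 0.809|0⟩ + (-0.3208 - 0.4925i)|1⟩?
(-0.5191, -0.7969, 0.309)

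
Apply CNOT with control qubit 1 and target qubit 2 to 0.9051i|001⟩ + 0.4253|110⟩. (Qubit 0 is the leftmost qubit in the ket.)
0.9051i|001⟩ + 0.4253|111⟩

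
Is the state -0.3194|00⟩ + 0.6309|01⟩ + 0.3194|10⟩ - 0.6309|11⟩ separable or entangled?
Separable

Writing the state as a|00⟩ + b|01⟩ + c|10⟩ + d|11⟩, it is a product state iff ad − bc = 0.
Here (a, b, c, d) = (-0.3194, 0.6309, 0.3194, -0.6309): ad − bc = (-0.3194)(-0.6309) − (0.6309)(0.3194) = 0, so the state is separable.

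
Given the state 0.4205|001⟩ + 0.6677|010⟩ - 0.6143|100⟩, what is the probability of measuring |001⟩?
0.1768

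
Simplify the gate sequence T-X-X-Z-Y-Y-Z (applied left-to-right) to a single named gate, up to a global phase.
T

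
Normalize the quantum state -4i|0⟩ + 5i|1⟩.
-0.6247i|0⟩ + 0.7809i|1⟩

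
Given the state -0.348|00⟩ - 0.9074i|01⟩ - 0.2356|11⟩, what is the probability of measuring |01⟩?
0.8234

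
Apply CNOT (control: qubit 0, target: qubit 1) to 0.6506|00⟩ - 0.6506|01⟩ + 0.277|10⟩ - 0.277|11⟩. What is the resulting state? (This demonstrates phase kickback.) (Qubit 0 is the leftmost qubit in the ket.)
0.6506|00⟩ - 0.6506|01⟩ - 0.277|10⟩ + 0.277|11⟩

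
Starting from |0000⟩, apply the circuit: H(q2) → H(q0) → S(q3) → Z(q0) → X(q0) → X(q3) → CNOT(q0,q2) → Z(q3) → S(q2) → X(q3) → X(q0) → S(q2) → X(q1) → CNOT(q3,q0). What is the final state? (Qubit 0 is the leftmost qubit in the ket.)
-1/2|0100⟩ + 1/2|0110⟩ + 1/2|1100⟩ - 1/2|1110⟩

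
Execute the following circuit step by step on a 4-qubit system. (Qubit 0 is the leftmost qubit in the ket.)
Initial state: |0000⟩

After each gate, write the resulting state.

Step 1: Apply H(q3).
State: 1/√2|0000⟩ + 1/√2|0001⟩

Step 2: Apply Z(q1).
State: 1/√2|0000⟩ + 1/√2|0001⟩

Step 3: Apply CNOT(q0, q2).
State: 1/√2|0000⟩ + 1/√2|0001⟩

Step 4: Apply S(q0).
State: 1/√2|0000⟩ + 1/√2|0001⟩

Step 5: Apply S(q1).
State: 1/√2|0000⟩ + 1/√2|0001⟩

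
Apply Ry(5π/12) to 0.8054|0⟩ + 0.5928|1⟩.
0.2781|0⟩ + 0.9606|1⟩

Ry(5π/12) = [[cos(θ/2), −sin(θ/2)], [sin(θ/2), cos(θ/2)]]; θ = 5π/12, cos(θ/2) ≈ 0.793353, sin(θ/2) ≈ 0.608761.
With a = amp(|0⟩) = 0.8054 and b = amp(|1⟩) = 0.5928:
new amp(|0⟩) = (0.793353)·a + (-0.608761)·b = 0.2781
new amp(|1⟩) = (0.608761)·a + (0.793353)·b = 0.9606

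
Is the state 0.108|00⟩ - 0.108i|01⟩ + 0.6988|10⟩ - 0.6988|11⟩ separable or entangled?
Entangled

Writing the state as a|00⟩ + b|01⟩ + c|10⟩ + d|11⟩, it is a product state iff ad − bc = 0.
Here (a, b, c, d) = (0.108, -0.108i, 0.6988, -0.6988): ad − bc = (0.108)(-0.6988) − (-0.108i)(0.6988) = (-0.07547 + 0.07547i) ≠ 0, so the state is entangled.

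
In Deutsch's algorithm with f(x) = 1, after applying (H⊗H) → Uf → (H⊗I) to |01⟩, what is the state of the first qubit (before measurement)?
|0⟩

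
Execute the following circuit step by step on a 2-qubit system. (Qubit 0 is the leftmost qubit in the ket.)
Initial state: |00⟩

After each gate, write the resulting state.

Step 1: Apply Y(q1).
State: i|01⟩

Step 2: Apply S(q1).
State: -|01⟩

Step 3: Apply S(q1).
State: -i|01⟩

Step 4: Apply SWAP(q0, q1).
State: -i|10⟩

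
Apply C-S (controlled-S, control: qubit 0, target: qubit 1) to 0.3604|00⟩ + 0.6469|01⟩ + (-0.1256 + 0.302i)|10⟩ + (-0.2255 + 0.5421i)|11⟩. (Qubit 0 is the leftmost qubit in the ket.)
0.3604|00⟩ + 0.6469|01⟩ + (-0.1256 + 0.302i)|10⟩ + (-0.5421 - 0.2255i)|11⟩

C-S leaves the control-|0⟩ kets |00⟩, |01⟩ unchanged and applies S to qubit 1 on the control-|1⟩ pair (|10⟩, |11⟩).
S = [[1, 0], [0, i]].
With a = amp(|10⟩) = (-0.1256 + 0.302i) and b = amp(|11⟩) = (-0.2255 + 0.5421i):
new amp(|10⟩) = (1)·a = (-0.1256 + 0.302i)
new amp(|11⟩) = (i)·b = (-0.5421 - 0.2255i)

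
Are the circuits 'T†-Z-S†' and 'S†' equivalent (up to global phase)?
No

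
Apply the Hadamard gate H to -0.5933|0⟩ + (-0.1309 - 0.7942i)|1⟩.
(-0.5121 - 0.5616i)|0⟩ + (-0.327 + 0.5616i)|1⟩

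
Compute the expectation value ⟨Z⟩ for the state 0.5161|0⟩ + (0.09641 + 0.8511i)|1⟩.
-0.4673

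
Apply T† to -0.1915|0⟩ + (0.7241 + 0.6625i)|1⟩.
-0.1915|0⟩ + (0.9805 - 0.04356i)|1⟩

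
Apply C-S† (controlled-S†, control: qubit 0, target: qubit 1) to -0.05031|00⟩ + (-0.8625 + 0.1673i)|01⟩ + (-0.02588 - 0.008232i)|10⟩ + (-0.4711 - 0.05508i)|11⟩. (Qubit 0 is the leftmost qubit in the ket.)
-0.05031|00⟩ + (-0.8625 + 0.1673i)|01⟩ + (-0.02588 - 0.008232i)|10⟩ + (-0.05508 + 0.4711i)|11⟩

C-S† leaves the control-|0⟩ kets |00⟩, |01⟩ unchanged and applies S† to qubit 1 on the control-|1⟩ pair (|10⟩, |11⟩).
S† = [[1, 0], [0, -i]].
With a = amp(|10⟩) = (-0.02588 - 0.008232i) and b = amp(|11⟩) = (-0.4711 - 0.05508i):
new amp(|10⟩) = (1)·a = (-0.02588 - 0.008232i)
new amp(|11⟩) = (-i)·b = (-0.05508 + 0.4711i)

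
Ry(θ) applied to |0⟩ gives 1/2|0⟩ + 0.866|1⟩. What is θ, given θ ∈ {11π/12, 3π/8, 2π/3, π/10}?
2π/3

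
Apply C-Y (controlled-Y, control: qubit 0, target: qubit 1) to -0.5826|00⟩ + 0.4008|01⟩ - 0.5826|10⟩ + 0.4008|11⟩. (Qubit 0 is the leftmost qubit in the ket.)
-0.5826|00⟩ + 0.4008|01⟩ - 0.4008i|10⟩ - 0.5826i|11⟩

C-Y leaves the control-|0⟩ kets |00⟩, |01⟩ unchanged and applies Y to qubit 1 on the control-|1⟩ pair (|10⟩, |11⟩).
Y = [[0, -i], [i, 0]].
With a = amp(|10⟩) = -0.5826 and b = amp(|11⟩) = 0.4008:
new amp(|10⟩) = (-i)·b = -0.4008i
new amp(|11⟩) = (i)·a = -0.5826i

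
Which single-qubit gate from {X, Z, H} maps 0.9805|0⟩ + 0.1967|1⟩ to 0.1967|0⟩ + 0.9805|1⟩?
X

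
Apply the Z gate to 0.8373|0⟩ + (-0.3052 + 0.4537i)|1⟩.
0.8373|0⟩ + (0.3052 - 0.4537i)|1⟩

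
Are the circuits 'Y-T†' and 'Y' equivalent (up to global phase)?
No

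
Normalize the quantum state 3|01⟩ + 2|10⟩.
0.8321|01⟩ + 0.5547|10⟩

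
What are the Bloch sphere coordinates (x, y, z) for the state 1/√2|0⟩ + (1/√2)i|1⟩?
(0, 1, 0)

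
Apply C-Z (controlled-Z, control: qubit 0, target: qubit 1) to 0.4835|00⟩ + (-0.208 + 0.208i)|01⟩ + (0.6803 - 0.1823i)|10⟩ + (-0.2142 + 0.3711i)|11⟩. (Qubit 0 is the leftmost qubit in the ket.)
0.4835|00⟩ + (-0.208 + 0.208i)|01⟩ + (0.6803 - 0.1823i)|10⟩ + (0.2142 - 0.3711i)|11⟩

C-Z leaves the control-|0⟩ kets |00⟩, |01⟩ unchanged and applies Z to qubit 1 on the control-|1⟩ pair (|10⟩, |11⟩).
Z = [[1, 0], [0, -1]].
With a = amp(|10⟩) = (0.6803 - 0.1823i) and b = amp(|11⟩) = (-0.2142 + 0.3711i):
new amp(|10⟩) = (1)·a = (0.6803 - 0.1823i)
new amp(|11⟩) = (-1)·b = (0.2142 - 0.3711i)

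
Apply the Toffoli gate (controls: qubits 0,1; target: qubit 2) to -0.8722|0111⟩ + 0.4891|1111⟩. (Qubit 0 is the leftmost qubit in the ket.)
-0.8722|0111⟩ + 0.4891|1101⟩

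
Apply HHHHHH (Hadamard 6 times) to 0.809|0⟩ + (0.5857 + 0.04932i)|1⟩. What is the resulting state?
0.809|0⟩ + (0.5857 + 0.04932i)|1⟩

H² = I, so an even number of Hadamards cancels: H^6 = I and the state is unchanged.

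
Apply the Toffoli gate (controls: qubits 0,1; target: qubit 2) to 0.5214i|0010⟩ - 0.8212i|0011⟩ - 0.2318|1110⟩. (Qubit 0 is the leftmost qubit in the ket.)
0.5214i|0010⟩ - 0.8212i|0011⟩ - 0.2318|1100⟩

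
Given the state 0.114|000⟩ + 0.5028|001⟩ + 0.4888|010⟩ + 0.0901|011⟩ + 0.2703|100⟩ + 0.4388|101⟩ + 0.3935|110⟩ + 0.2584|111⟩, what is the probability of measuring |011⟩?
0.008118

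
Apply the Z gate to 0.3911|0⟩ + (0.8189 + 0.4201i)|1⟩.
0.3911|0⟩ + (-0.8189 - 0.4201i)|1⟩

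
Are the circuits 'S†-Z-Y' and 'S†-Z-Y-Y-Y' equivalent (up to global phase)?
Yes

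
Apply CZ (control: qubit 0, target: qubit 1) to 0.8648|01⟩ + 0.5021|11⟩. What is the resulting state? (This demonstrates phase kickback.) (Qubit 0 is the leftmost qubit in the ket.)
0.8648|01⟩ - 0.5021|11⟩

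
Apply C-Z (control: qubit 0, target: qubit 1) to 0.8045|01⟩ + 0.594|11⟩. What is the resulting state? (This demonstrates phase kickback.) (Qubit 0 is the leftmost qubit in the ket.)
0.8045|01⟩ - 0.594|11⟩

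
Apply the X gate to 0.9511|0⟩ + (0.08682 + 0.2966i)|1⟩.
(0.08682 + 0.2966i)|0⟩ + 0.9511|1⟩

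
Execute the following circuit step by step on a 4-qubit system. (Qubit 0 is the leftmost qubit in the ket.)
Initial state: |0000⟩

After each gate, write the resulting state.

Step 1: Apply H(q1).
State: 1/√2|0000⟩ + 1/√2|0100⟩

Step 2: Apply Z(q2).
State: 1/√2|0000⟩ + 1/√2|0100⟩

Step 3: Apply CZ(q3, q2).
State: 1/√2|0000⟩ + 1/√2|0100⟩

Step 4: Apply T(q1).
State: 1/√2|0000⟩ + (1/2 + (1/2)i)|0100⟩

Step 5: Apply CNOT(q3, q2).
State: 1/√2|0000⟩ + (1/2 + (1/2)i)|0100⟩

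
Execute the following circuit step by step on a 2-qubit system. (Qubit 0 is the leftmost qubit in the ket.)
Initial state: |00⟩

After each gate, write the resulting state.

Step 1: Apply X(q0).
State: |10⟩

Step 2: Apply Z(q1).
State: |10⟩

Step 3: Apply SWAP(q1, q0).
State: |01⟩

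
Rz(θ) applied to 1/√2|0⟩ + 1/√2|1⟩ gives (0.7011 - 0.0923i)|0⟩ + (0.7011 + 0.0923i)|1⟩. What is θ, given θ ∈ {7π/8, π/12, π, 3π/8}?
π/12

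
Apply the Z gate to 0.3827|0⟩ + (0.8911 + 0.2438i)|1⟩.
0.3827|0⟩ + (-0.8911 - 0.2438i)|1⟩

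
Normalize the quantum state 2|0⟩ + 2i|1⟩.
1/√2|0⟩ + (1/√2)i|1⟩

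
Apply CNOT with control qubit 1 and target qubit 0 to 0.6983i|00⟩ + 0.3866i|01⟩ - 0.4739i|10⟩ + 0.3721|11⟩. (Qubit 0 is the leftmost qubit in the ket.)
0.6983i|00⟩ + 0.3721|01⟩ - 0.4739i|10⟩ + 0.3866i|11⟩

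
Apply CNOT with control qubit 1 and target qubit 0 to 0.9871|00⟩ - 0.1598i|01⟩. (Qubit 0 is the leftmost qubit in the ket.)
0.9871|00⟩ - 0.1598i|11⟩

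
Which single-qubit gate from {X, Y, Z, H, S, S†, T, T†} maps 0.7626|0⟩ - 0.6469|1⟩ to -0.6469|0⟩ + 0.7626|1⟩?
X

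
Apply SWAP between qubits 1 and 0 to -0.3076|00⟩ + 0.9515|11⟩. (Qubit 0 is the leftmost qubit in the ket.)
-0.3076|00⟩ + 0.9515|11⟩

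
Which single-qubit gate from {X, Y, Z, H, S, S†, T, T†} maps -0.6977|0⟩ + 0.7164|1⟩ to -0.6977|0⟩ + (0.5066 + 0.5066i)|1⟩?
T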